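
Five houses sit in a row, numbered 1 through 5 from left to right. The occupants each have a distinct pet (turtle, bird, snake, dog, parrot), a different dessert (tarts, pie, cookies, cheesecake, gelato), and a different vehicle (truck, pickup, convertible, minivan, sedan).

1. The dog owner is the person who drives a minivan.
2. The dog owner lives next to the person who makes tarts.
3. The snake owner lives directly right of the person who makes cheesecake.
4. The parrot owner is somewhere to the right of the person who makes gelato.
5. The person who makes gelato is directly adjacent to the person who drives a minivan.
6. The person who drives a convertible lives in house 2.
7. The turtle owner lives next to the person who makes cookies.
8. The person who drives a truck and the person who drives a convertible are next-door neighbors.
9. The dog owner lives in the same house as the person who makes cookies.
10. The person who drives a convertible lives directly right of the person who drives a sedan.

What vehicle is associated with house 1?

sedan

From clue 6, the person who drives a convertible must be in house 2.
The person who drives a sedan is in house 1 (clue 10).
House 3 vehicle: only truck fits.
That leaves bird as the pet for house 1.
That leaves snake as the pet for house 2.
That leaves turtle as the pet for house 3.
From clue 3, the person who makes cheesecake must be in house 1.
Clue 7: the person who makes cookies is in house 4.
Clue 9: the dog owner is in house 4.
The only pet still possible for house 5 is parrot.
The only dessert still possible for house 2 is pie.
House 3 dessert: only gelato fits.
House 5 dessert: only tarts fits.
From clue 1, the person who drives a minivan must be in house 4.
The only vehicle still possible for house 5 is pickup.
So: house 1 = bird/cheesecake/sedan, house 2 = snake/pie/convertible, house 3 = turtle/gelato/truck, house 4 = dog/cookies/minivan, house 5 = parrot/tarts/pickup.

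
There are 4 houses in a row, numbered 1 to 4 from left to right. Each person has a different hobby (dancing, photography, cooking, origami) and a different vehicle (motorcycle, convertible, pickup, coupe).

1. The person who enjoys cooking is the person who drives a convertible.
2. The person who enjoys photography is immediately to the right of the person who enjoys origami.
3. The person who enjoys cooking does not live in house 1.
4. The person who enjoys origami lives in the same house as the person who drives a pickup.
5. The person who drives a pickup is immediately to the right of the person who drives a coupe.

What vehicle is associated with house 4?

convertible

That leaves dancing as the hobby for house 1.
The person who enjoys origami is narrowed to house 2 or 3; consider each.
Placing it in house 3 leads to a contradiction, so it's in house 2.
Clue 2 places the person who enjoys photography in house 3.
From clue 4, the person who drives a pickup must be in house 2.
Clue 5: the person who drives a coupe is in house 1.
House 4's hobby must be cooking (nothing else left).
Clue 1 places the person who drives a convertible in house 4.
House 3's vehicle must be motorcycle (nothing else left).
So: house 1 = dancing/coupe, house 2 = origami/pickup, house 3 = photography/motorcycle, house 4 = cooking/convertible.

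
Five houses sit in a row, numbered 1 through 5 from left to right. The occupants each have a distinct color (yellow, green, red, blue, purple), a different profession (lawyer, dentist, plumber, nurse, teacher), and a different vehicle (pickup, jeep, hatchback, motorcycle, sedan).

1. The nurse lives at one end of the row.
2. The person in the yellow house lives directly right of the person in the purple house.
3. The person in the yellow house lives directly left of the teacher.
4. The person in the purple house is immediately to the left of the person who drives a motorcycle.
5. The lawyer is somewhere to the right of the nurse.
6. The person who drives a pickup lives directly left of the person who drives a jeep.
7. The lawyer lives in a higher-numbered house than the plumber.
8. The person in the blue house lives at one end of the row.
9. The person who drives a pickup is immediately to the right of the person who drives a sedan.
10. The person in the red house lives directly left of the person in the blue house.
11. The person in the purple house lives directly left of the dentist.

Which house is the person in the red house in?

From clue 5, the nurse must be in house 1.
Clue 10: the person in the red house is in house 4.
Clue 10: the person in the blue house is in house 5.
The only profession still possible for house 5 is lawyer.
The person in the purple house is narrowed to house 1 or 2; consider each.
Placing it in house 2 leads to a contradiction, so it's in house 1.
Clue 2: the person in the yellow house is in house 2.
By clue 3, the teacher is in house 3.
Clue 4: the person who drives a motorcycle is in house 2.
By clue 11, the dentist is in house 2.
So house 3 gets green for color.
So house 4 gets plumber for profession.
By clue 9, the person who drives a pickup is in house 4.
Clue 9 places the person who drives a sedan in house 3.
House 1's vehicle must be hatchback (nothing else left).
That leaves jeep as the vehicle for house 5.
So: house 1 = purple/nurse/hatchback, house 2 = yellow/dentist/motorcycle, house 3 = green/teacher/sedan, house 4 = red/plumber/pickup, house 5 = blue/lawyer/jeep.

4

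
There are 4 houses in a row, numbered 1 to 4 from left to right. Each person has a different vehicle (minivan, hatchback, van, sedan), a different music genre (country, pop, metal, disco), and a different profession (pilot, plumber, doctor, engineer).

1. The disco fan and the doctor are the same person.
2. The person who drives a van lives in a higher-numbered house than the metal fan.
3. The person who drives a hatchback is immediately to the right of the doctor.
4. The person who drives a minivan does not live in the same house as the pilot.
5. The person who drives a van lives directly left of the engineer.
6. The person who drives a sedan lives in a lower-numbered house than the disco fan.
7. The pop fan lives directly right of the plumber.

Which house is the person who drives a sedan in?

2

The person who drives a hatchback is narrowed to house 3 or 4; consider each.
Placing it in house 3 leads to a contradiction, so it's in house 4.
Clue 3 places the doctor in house 3.
So house 4 gets engineer for profession.
From clue 1, the disco fan must be in house 3.
Clue 5: the person who drives a van is in house 3.
The only music genre still possible for house 4 is country.
From clue 7, the plumber must be in house 1.
House 1's music genre must be metal (nothing else left).
House 2's music genre must be pop (nothing else left).
The only profession still possible for house 2 is pilot.
By clue 4, the person who drives a minivan is in house 1.
House 2's vehicle must be sedan (nothing else left).
So: house 1 = minivan/metal/plumber, house 2 = sedan/pop/pilot, house 3 = van/disco/doctor, house 4 = hatchback/country/engineer.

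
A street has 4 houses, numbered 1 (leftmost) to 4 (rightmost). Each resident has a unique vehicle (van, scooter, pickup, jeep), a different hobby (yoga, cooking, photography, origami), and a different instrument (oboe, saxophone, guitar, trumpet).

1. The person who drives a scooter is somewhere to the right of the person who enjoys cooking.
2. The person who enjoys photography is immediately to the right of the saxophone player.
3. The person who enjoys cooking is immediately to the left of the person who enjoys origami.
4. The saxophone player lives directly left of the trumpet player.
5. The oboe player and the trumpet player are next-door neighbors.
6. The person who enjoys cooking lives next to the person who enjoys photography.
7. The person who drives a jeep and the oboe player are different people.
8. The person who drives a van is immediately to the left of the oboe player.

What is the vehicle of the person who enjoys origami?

The person who drives a scooter is narrowed to house 2 or 3 or 4; consider each.
Placing it in house 2 and house 3 leads to a contradiction, so it's in house 4.
The person who drives a jeep is narrowed to house 1 or 2 or 3; consider each.
Placing it in house 2 and house 3 leads to a contradiction, so it's in house 1.
The person who drives a pickup is narrowed to house 2 or 3; consider each.
Placing it in house 2 leads to a contradiction, so it's in house 3.
That leaves van as the vehicle for house 2.
The oboe player is in house 3 (clue 8).
Clue 4: the saxophone player is in house 1.
From clue 4, the trumpet player must be in house 2.
The only instrument still possible for house 4 is guitar.
Clue 2: the person who enjoys photography is in house 2.
Clue 3: the person who enjoys cooking is in house 3.
From clue 3, the person who enjoys origami must be in house 4.
So house 1 gets yoga for hobby.
So: house 1 = jeep/yoga/saxophone, house 2 = van/photography/trumpet, house 3 = pickup/cooking/oboe, house 4 = scooter/origami/guitar.

scooter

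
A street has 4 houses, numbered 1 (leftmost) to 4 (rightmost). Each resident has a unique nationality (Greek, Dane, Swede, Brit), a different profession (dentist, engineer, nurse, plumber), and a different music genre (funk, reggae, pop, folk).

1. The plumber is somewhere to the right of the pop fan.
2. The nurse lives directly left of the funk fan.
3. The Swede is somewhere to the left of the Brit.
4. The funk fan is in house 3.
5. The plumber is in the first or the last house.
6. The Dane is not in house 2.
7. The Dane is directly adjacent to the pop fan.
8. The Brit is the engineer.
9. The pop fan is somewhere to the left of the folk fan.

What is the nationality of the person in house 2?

From clue 4, the funk fan must be in house 3.
Clue 5: the plumber is in house 4.
So house 1 gets reggae for music genre.
House 2 music genre: only pop fits.
The only music genre still possible for house 4 is folk.
The nurse is in house 2 (clue 2).
House 4's nationality must be Greek (nothing else left).
So house 1 gets dentist for profession.
House 3's profession must be engineer (nothing else left).
By clue 8, the Brit is in house 3.
So house 2 gets Swede for nationality.
The only nationality still possible for house 1 is Dane.
So: house 1 = Dane/dentist/reggae, house 2 = Swede/nurse/pop, house 3 = Brit/engineer/funk, house 4 = Greek/plumber/folk.

Swede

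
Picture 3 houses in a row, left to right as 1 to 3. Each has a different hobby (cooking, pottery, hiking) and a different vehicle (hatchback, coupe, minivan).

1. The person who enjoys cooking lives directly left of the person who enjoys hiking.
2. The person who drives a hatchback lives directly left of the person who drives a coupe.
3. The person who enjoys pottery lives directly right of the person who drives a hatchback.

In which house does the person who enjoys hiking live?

2

So house 1 gets cooking for hobby.
Clue 1: the person who enjoys hiking is in house 2.
The only hobby still possible for house 3 is pottery.
By clue 3, the person who drives a hatchback is in house 2.
House 1 vehicle: only minivan fits.
House 3 vehicle: only coupe fits.
So: house 1 = cooking/minivan, house 2 = hiking/hatchback, house 3 = pottery/coupe.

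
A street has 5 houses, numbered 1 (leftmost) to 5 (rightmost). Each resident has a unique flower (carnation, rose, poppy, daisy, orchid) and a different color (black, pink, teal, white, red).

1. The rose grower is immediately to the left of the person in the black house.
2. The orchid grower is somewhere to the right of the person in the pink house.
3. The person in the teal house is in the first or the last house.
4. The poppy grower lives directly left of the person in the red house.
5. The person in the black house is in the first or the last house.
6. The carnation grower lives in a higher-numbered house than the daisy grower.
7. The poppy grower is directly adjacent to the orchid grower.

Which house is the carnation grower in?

The person in the black house is in house 5 (clue 5).
The only color still possible for house 1 is teal.
Clue 1: the rose grower is in house 4.
That leaves daisy as the flower for house 1.
That leaves orchid as the flower for house 3.
That leaves carnation as the flower for house 5.
By clue 2, the person in the pink house is in house 2.
The person in the red house is in house 3 (clue 4).
House 2's flower must be poppy (nothing else left).
The only color still possible for house 4 is white.
So: house 1 = daisy/teal, house 2 = poppy/pink, house 3 = orchid/red, house 4 = rose/white, house 5 = carnation/black.

5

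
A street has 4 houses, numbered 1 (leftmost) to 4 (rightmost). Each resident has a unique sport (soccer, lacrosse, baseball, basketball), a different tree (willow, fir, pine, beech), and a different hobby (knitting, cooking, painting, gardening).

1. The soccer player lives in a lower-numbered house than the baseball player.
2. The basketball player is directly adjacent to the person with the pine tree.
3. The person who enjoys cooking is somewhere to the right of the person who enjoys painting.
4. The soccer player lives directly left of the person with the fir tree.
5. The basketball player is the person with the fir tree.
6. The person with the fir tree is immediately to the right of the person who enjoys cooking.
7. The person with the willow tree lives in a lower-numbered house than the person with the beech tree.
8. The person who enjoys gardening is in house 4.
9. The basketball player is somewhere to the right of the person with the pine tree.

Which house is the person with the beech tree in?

Clue 8 places the person who enjoys gardening in house 4.
House 1 sport: only lacrosse fits.
That leaves soccer as the sport for house 2.
That leaves willow as the tree for house 1.
Clue 4 places the person with the fir tree in house 3.
The basketball player is in house 3 (clue 5).
Clue 6 places the person who enjoys cooking in house 2.
By clue 9, the person with the pine tree is in house 2.
House 4 sport: only baseball fits.
House 4's tree must be beech (nothing else left).
The only hobby still possible for house 1 is painting.
The only hobby still possible for house 3 is knitting.
So: house 1 = lacrosse/willow/painting, house 2 = soccer/pine/cooking, house 3 = basketball/fir/knitting, house 4 = baseball/beech/gardening.

4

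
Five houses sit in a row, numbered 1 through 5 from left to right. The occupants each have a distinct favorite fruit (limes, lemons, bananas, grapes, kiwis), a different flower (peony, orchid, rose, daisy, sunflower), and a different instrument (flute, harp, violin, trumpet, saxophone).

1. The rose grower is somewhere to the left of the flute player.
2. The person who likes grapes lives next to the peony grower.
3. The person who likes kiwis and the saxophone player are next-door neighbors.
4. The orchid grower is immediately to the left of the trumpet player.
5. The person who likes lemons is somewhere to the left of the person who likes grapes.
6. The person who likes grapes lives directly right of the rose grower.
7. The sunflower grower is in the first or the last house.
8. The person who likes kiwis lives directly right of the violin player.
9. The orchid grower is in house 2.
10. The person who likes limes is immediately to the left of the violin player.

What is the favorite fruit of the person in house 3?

kiwis

From clue 9, the orchid grower must be in house 2.
Clue 4: the trumpet player is in house 3.
That leaves harp as the instrument for house 1.
House 5's instrument must be flute (nothing else left).
The person who likes kiwis is narrowed to house 3 or 5; consider each.
Placing it in house 5 leads to a contradiction, so it's in house 3.
From clue 8, the violin player must be in house 2.
Clue 10 places the person who likes limes in house 1.
House 4 instrument: only saxophone fits.
The person who likes grapes is narrowed to house 4 or 5; consider each.
Placing it in house 5 leads to a contradiction, so it's in house 4.
The person who likes lemons is in house 2 (clue 5).
The rose grower is in house 3 (clue 6).
That leaves bananas as the favorite fruit for house 5.
House 4 flower: only daisy fits.
That leaves sunflower as the flower for house 1.
The only flower still possible for house 5 is peony.
So: house 1 = limes/sunflower/harp, house 2 = lemons/orchid/violin, house 3 = kiwis/rose/trumpet, house 4 = grapes/daisy/saxophone, house 5 = bananas/peony/flute.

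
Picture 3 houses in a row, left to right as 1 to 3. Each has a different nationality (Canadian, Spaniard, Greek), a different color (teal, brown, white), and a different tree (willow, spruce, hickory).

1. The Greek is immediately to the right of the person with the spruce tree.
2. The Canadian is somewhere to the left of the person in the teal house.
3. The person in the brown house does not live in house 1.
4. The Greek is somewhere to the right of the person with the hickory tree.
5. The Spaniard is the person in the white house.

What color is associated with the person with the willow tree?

The only color still possible for house 1 is white.
So house 3 gets willow for tree.
From clue 5, the Spaniard must be in house 1.
So house 3 gets Greek for nationality.
Clue 1: the person with the spruce tree is in house 2.
From clue 2, the person in the teal house must be in house 3.
The only nationality still possible for house 2 is Canadian.
So house 2 gets brown for color.
House 1 tree: only hickory fits.
So: house 1 = Spaniard/white/hickory, house 2 = Canadian/brown/spruce, house 3 = Greek/teal/willow.

teal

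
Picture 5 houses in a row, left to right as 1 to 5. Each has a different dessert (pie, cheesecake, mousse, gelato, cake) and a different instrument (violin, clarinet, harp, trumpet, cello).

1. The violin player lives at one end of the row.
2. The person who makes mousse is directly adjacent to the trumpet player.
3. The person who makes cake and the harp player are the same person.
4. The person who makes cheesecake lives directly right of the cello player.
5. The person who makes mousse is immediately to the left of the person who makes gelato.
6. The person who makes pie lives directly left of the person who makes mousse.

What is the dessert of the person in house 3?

mousse

The violin player is narrowed to house 1 or 5; consider each.
Placing it in house 1 leads to a contradiction, so it's in house 5.
The person who makes gelato is narrowed to house 3 or 4 or 5; consider each.
Placing it in house 3 and house 5 leads to a contradiction, so it's in house 4.
Clue 5: the person who makes mousse is in house 3.
The person who makes pie is in house 2 (clue 6).
The only dessert still possible for house 1 is cake.
That leaves cheesecake as the dessert for house 5.
Clue 3 places the harp player in house 1.
Clue 4: the cello player is in house 4.
That leaves clarinet as the instrument for house 3.
That leaves trumpet as the instrument for house 2.
So: house 1 = cake/harp, house 2 = pie/trumpet, house 3 = mousse/clarinet, house 4 = gelato/cello, house 5 = cheesecake/violin.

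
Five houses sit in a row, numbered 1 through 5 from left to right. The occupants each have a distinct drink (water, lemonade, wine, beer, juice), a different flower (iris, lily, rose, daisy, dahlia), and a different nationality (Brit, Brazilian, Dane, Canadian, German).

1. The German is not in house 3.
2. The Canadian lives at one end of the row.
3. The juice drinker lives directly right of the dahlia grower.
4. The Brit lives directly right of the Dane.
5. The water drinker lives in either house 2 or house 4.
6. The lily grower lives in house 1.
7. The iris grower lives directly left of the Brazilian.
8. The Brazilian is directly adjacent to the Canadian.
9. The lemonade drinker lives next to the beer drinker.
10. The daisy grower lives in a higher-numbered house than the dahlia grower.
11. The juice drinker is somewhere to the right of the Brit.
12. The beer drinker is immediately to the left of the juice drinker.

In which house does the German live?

1

From clue 6, the lily grower must be in house 1.
From clue 7, the iris grower must be in house 3.
Clue 7 places the Brazilian in house 4.
From clue 8, the Canadian must be in house 5.
So house 3 gets Brit for nationality.
Clue 4: the Dane is in house 2.
Clue 11: the juice drinker is in house 5.
From clue 12, the beer drinker must be in house 4.
House 1 nationality: only German fits.
The dahlia grower is in house 4 (clue 3).
By clue 9, the lemonade drinker is in house 3.
From clue 10, the daisy grower must be in house 5.
House 1 drink: only wine fits.
House 2's drink must be water (nothing else left).
That leaves rose as the flower for house 2.
So: house 1 = wine/lily/German, house 2 = water/rose/Dane, house 3 = lemonade/iris/Brit, house 4 = beer/dahlia/Brazilian, house 5 = juice/daisy/Canadian.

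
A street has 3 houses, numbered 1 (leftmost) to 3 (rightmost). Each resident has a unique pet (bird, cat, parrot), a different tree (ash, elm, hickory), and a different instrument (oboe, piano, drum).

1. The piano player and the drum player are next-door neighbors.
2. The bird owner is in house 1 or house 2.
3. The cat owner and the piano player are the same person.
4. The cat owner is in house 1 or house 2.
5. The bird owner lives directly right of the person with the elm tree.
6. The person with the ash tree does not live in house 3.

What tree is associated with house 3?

From clue 5, the bird owner must be in house 2.
Clue 5: the person with the elm tree is in house 1.
That leaves cat as the pet for house 1.
So house 3 gets parrot for pet.
That leaves hickory as the tree for house 3.
Clue 3: the piano player is in house 1.
The only tree still possible for house 2 is ash.
Clue 1: the drum player is in house 2.
House 3's instrument must be oboe (nothing else left).
So: house 1 = cat/elm/piano, house 2 = bird/ash/drum, house 3 = parrot/hickory/oboe.

hickory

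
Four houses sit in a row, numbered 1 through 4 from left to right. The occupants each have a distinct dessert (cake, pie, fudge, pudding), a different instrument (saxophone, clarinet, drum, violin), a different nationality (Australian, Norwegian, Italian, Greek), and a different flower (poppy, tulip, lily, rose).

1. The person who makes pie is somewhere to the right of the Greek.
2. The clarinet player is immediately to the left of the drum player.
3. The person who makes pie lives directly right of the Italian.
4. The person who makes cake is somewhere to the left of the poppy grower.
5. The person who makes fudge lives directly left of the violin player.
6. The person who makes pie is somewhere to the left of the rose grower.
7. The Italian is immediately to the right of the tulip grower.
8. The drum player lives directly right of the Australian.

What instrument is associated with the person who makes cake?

violin

House 4's dessert must be pudding (nothing else left).
House 4 nationality: only Norwegian fits.
Clue 3: the person who makes pie is in house 3.
By clue 3, the Italian is in house 2.
The rose grower is in house 4 (clue 6).
Clue 7 places the tulip grower in house 1.
So house 1 gets Greek for nationality.
House 3's nationality must be Australian (nothing else left).
From clue 8, the drum player must be in house 4.
From clue 2, the clarinet player must be in house 3.
So house 1 gets saxophone for instrument.
That leaves violin as the instrument for house 2.
Clue 5: the person who makes fudge is in house 1.
House 2's dessert must be cake (nothing else left).
The poppy grower is in house 3 (clue 4).
So house 2 gets lily for flower.
So: house 1 = fudge/saxophone/Greek/tulip, house 2 = cake/violin/Italian/lily, house 3 = pie/clarinet/Australian/poppy, house 4 = pudding/drum/Norwegian/rose.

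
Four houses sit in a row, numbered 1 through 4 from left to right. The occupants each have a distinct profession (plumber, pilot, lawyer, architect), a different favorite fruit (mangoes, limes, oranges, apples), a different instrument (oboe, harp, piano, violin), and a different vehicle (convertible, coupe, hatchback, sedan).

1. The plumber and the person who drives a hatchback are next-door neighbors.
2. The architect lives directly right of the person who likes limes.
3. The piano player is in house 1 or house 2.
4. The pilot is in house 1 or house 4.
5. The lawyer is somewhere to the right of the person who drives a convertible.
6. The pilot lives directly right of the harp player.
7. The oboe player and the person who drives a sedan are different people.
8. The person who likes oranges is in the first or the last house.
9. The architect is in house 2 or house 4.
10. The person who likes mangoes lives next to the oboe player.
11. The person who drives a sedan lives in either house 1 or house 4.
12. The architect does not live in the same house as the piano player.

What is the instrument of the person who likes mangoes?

harp

Clue 6: the pilot is in house 4.
From clue 6, the harp player must be in house 3.
So house 1 gets plumber for profession.
The only profession still possible for house 2 is architect.
So house 3 gets lawyer for profession.
Clue 1 places the person who drives a hatchback in house 2.
Clue 2 places the person who likes limes in house 1.
By clue 12, the piano player is in house 1.
That leaves oranges as the favorite fruit for house 4.
That leaves coupe as the vehicle for house 3.
House 4's vehicle must be sedan (nothing else left).
Clue 7 places the oboe player in house 2.
From clue 10, the person who likes mangoes must be in house 3.
So house 2 gets apples for favorite fruit.
House 4 instrument: only violin fits.
So house 1 gets convertible for vehicle.
So: house 1 = plumber/limes/piano/convertible, house 2 = architect/apples/oboe/hatchback, house 3 = lawyer/mangoes/harp/coupe, house 4 = pilot/oranges/violin/sedan.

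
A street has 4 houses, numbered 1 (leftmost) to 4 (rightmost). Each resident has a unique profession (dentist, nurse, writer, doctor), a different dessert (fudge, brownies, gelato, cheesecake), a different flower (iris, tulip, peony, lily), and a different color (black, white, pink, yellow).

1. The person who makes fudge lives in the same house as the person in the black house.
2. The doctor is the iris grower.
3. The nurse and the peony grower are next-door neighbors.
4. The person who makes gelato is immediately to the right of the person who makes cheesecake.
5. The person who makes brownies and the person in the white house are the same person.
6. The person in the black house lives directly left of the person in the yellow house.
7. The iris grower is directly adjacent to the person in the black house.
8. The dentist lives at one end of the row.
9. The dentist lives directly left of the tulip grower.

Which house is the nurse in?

2

Clue 9 places the dentist in house 1.
Clue 9: the tulip grower is in house 2.
The doctor is narrowed to house 3 or 4; consider each.
Placing it in house 4 leads to a contradiction, so it's in house 3.
From clue 2, the iris grower must be in house 3.
Clue 7: the person in the black house is in house 2.
The person who makes fudge is in house 2 (clue 1).
By clue 3, the nurse is in house 2.
Clue 3: the peony grower is in house 1.
Clue 6: the person in the yellow house is in house 3.
The only profession still possible for house 4 is writer.
House 4 flower: only lily fits.
From clue 4, the person who makes gelato must be in house 4.
The person who makes cheesecake is in house 3 (clue 4).
So house 1 gets brownies for dessert.
From clue 5, the person in the white house must be in house 1.
House 4's color must be pink (nothing else left).
So: house 1 = dentist/brownies/peony/white, house 2 = nurse/fudge/tulip/black, house 3 = doctor/cheesecake/iris/yellow, house 4 = writer/gelato/lily/pink.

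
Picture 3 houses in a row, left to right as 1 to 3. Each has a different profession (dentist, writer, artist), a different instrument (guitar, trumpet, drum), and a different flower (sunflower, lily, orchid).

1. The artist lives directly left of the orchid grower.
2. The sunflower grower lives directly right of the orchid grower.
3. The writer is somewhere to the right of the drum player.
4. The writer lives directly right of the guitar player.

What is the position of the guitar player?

Clue 2 places the sunflower grower in house 3.
Clue 2 places the orchid grower in house 2.
The only instrument still possible for house 3 is trumpet.
The only flower still possible for house 1 is lily.
The artist is in house 1 (clue 1).
The dentist is narrowed to house 2 or 3; consider each.
Placing it in house 3 leads to a contradiction, so it's in house 2.
House 3 profession: only writer fits.
From clue 4, the guitar player must be in house 2.
That leaves drum as the instrument for house 1.
So: house 1 = artist/drum/lily, house 2 = dentist/guitar/orchid, house 3 = writer/trumpet/sunflower.

2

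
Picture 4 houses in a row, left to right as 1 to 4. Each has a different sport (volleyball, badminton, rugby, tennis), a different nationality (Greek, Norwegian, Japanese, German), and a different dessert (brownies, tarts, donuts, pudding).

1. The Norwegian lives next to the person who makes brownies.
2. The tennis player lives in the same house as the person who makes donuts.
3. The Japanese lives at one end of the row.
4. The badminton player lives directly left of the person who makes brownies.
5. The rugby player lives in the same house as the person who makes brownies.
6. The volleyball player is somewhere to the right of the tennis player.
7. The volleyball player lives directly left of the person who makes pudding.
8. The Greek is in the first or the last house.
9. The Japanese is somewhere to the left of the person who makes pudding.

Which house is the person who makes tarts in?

From clue 9, the Japanese must be in house 1.
House 4 sport: only rugby fits.
By clue 5, the person who makes brownies is in house 4.
House 4's nationality must be Greek (nothing else left).
The only dessert still possible for house 3 is pudding.
The Norwegian is in house 3 (clue 1).
The badminton player is in house 3 (clue 4).
Clue 7: the volleyball player is in house 2.
The only sport still possible for house 1 is tennis.
That leaves German as the nationality for house 2.
By clue 2, the person who makes donuts is in house 1.
House 2 dessert: only tarts fits.
So: house 1 = tennis/Japanese/donuts, house 2 = volleyball/German/tarts, house 3 = badminton/Norwegian/pudding, house 4 = rugby/Greek/brownies.

2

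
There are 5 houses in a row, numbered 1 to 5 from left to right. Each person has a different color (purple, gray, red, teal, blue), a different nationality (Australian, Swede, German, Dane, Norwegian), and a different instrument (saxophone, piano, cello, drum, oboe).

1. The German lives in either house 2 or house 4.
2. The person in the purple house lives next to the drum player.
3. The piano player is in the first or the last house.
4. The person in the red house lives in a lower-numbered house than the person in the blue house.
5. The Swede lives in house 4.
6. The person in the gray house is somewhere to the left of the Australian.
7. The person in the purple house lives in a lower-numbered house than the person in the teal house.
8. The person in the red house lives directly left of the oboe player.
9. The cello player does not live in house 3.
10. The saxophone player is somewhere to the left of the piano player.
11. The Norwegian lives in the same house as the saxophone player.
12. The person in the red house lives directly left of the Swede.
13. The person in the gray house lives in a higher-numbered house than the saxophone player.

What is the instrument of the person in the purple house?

By clue 5, the Swede is in house 4.
By clue 10, the piano player is in house 5.
Clue 12: the person in the red house is in house 3.
So house 1 gets purple for color.
So house 2 gets German for nationality.
Clue 2 places the drum player in house 2.
By clue 8, the oboe player is in house 4.
That leaves saxophone as the instrument for house 3.
The Norwegian is in house 3 (clue 11).
The person in the gray house is in house 4 (clue 13).
House 2 color: only teal fits.
House 5's color must be blue (nothing else left).
House 1 nationality: only Dane fits.
House 5 nationality: only Australian fits.
So house 1 gets cello for instrument.
So: house 1 = purple/Dane/cello, house 2 = teal/German/drum, house 3 = red/Norwegian/saxophone, house 4 = gray/Swede/oboe, house 5 = blue/Australian/piano.

cello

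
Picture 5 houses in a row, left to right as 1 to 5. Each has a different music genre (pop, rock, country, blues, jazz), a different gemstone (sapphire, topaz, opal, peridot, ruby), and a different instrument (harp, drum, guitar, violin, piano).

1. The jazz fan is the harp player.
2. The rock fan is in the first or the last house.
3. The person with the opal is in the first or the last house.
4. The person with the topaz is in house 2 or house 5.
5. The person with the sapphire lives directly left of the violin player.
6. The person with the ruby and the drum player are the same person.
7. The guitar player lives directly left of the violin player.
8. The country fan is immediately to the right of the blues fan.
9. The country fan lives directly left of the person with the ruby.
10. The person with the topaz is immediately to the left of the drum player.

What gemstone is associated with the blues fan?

From clue 10, the person with the topaz must be in house 2.
Clue 10: the drum player is in house 3.
Clue 6: the person with the ruby is in house 3.
By clue 9, the country fan is in house 2.
The blues fan is in house 1 (clue 8).
House 3 music genre: only pop fits.
That leaves jazz as the music genre for house 4.
House 5 music genre: only rock fits.
Clue 1: the harp player is in house 4.
House 1 instrument: only guitar fits.
The violin player is in house 2 (clue 7).
So house 5 gets piano for instrument.
The person with the sapphire is in house 1 (clue 5).
So house 4 gets peridot for gemstone.
The only gemstone still possible for house 5 is opal.
So: house 1 = blues/sapphire/guitar, house 2 = country/topaz/violin, house 3 = pop/ruby/drum, house 4 = jazz/peridot/harp, house 5 = rock/opal/piano.

sapphire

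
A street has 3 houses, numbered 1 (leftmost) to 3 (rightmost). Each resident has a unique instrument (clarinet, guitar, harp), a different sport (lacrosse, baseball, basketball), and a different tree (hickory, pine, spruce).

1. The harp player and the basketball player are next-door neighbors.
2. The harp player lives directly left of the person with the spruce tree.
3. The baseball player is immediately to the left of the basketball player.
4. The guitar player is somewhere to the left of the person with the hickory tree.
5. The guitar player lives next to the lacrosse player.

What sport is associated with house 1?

That leaves clarinet as the instrument for house 3.
So house 1 gets pine for tree.
The guitar player is narrowed to house 1 or 2; consider each.
Placing it in house 1 leads to a contradiction, so it's in house 2.
The person with the hickory tree is in house 3 (clue 4).
That leaves harp as the instrument for house 1.
The only tree still possible for house 2 is spruce.
The basketball player is in house 2 (clue 1).
From clue 3, the baseball player must be in house 1.
The only sport still possible for house 3 is lacrosse.
So: house 1 = harp/baseball/pine, house 2 = guitar/basketball/spruce, house 3 = clarinet/lacrosse/hickory.

baseball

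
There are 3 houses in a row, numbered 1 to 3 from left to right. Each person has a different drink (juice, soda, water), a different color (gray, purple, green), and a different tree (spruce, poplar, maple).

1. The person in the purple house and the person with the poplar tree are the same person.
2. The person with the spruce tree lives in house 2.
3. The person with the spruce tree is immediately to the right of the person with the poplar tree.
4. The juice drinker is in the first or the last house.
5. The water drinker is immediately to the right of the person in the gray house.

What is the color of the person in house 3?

green

By clue 2, the person with the spruce tree is in house 2.
Clue 3 places the person with the poplar tree in house 1.
So house 3 gets maple for tree.
Clue 1 places the person in the purple house in house 1.
The only color still possible for house 3 is green.
From clue 5, the water drinker must be in house 3.
House 2 drink: only soda fits.
House 2 color: only gray fits.
So house 1 gets juice for drink.
So: house 1 = juice/purple/poplar, house 2 = soda/gray/spruce, house 3 = water/green/maple.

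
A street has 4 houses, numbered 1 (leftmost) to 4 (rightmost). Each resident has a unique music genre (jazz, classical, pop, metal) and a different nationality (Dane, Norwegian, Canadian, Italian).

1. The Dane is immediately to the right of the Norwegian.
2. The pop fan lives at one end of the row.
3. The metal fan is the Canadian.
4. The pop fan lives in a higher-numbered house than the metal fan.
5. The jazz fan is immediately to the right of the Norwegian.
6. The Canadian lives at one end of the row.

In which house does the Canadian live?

Clue 4: the pop fan is in house 4.
The metal fan is in house 1 (clue 3).
By clue 3, the Canadian is in house 1.
Clue 1 places the Dane in house 3.
From clue 5, the jazz fan must be in house 3.
House 2 music genre: only classical fits.
House 2's nationality must be Norwegian (nothing else left).
That leaves Italian as the nationality for house 4.
So: house 1 = metal/Canadian, house 2 = classical/Norwegian, house 3 = jazz/Dane, house 4 = pop/Italian.

1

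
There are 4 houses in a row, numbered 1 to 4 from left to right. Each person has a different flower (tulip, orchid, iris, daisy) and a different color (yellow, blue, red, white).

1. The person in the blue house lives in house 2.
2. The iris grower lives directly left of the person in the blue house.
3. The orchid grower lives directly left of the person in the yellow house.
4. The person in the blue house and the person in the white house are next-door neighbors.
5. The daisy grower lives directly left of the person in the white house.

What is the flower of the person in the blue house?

daisy

The person in the blue house is in house 2 (clue 1).
Clue 2 places the iris grower in house 1.
Clue 5 places the daisy grower in house 2.
The person in the white house is in house 3 (clue 5).
So house 4 gets tulip for flower.
House 1's color must be red (nothing else left).
House 4 color: only yellow fits.
So house 3 gets orchid for flower.
So: house 1 = iris/red, house 2 = daisy/blue, house 3 = orchid/white, house 4 = tulip/yellow.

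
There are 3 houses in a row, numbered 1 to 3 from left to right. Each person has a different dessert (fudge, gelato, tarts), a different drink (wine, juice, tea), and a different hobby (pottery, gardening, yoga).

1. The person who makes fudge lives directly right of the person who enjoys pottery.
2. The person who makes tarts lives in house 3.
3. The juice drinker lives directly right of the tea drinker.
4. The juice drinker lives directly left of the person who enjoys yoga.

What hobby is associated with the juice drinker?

gardening

From clue 2, the person who makes tarts must be in house 3.
Clue 4: the juice drinker is in house 2.
Clue 4: the person who enjoys yoga is in house 3.
So house 1 gets gelato for dessert.
House 2 dessert: only fudge fits.
House 1 drink: only tea fits.
That leaves wine as the drink for house 3.
From clue 1, the person who enjoys pottery must be in house 1.
House 2's hobby must be gardening (nothing else left).
So: house 1 = gelato/tea/pottery, house 2 = fudge/juice/gardening, house 3 = tarts/wine/yoga.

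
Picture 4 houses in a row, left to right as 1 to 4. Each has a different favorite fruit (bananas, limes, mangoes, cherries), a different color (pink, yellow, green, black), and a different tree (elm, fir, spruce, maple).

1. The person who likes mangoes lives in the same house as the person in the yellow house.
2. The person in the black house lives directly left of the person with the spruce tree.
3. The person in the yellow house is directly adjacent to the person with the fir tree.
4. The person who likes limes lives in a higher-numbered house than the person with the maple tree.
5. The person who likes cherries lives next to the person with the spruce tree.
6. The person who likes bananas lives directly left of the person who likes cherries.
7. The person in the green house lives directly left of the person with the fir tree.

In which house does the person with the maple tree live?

1

The person who likes bananas is narrowed to house 1 or 2 or 3; consider each.
Placing it in house 2 and house 3 leads to a contradiction, so it's in house 1.
From clue 6, the person who likes cherries must be in house 2.
By clue 5, the person with the spruce tree is in house 3.
The person in the black house is in house 2 (clue 2).
The person in the yellow house is in house 3 (clue 3).
The only color still possible for house 1 is green.
So house 4 gets pink for color.
Clue 1 places the person who likes mangoes in house 3.
The person with the fir tree is in house 2 (clue 7).
The only favorite fruit still possible for house 4 is limes.
The only tree still possible for house 1 is maple.
House 4 tree: only elm fits.
So: house 1 = bananas/green/maple, house 2 = cherries/black/fir, house 3 = mangoes/yellow/spruce, house 4 = limes/pink/elm.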